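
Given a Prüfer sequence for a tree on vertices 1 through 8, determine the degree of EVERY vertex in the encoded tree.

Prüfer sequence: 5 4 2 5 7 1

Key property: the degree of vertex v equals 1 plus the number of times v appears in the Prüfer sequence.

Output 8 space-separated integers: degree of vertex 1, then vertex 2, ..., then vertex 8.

Answer: 2 2 1 2 3 1 2 1

Derivation:
p_1 = 5: count[5] becomes 1
p_2 = 4: count[4] becomes 1
p_3 = 2: count[2] becomes 1
p_4 = 5: count[5] becomes 2
p_5 = 7: count[7] becomes 1
p_6 = 1: count[1] becomes 1
Degrees (1 + count): deg[1]=1+1=2, deg[2]=1+1=2, deg[3]=1+0=1, deg[4]=1+1=2, deg[5]=1+2=3, deg[6]=1+0=1, deg[7]=1+1=2, deg[8]=1+0=1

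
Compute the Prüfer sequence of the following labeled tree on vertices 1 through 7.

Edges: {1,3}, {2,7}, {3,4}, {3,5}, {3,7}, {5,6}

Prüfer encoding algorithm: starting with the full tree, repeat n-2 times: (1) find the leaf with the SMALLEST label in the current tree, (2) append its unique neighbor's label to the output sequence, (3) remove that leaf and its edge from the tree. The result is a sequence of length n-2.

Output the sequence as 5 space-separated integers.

Step 1: leaves = {1,2,4,6}. Remove smallest leaf 1, emit neighbor 3.
Step 2: leaves = {2,4,6}. Remove smallest leaf 2, emit neighbor 7.
Step 3: leaves = {4,6,7}. Remove smallest leaf 4, emit neighbor 3.
Step 4: leaves = {6,7}. Remove smallest leaf 6, emit neighbor 5.
Step 5: leaves = {5,7}. Remove smallest leaf 5, emit neighbor 3.
Done: 2 vertices remain (3, 7). Sequence = [3 7 3 5 3]

Answer: 3 7 3 5 3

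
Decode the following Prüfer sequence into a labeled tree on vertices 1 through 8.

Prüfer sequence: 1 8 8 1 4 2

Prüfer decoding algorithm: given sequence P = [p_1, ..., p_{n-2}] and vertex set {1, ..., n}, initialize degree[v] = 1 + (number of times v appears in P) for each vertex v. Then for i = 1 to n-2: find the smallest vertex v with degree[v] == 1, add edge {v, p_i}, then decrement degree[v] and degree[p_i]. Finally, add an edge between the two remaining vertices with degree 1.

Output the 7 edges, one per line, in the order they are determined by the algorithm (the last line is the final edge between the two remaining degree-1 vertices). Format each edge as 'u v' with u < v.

Initial degrees: {1:3, 2:2, 3:1, 4:2, 5:1, 6:1, 7:1, 8:3}
Step 1: smallest deg-1 vertex = 3, p_1 = 1. Add edge {1,3}. Now deg[3]=0, deg[1]=2.
Step 2: smallest deg-1 vertex = 5, p_2 = 8. Add edge {5,8}. Now deg[5]=0, deg[8]=2.
Step 3: smallest deg-1 vertex = 6, p_3 = 8. Add edge {6,8}. Now deg[6]=0, deg[8]=1.
Step 4: smallest deg-1 vertex = 7, p_4 = 1. Add edge {1,7}. Now deg[7]=0, deg[1]=1.
Step 5: smallest deg-1 vertex = 1, p_5 = 4. Add edge {1,4}. Now deg[1]=0, deg[4]=1.
Step 6: smallest deg-1 vertex = 4, p_6 = 2. Add edge {2,4}. Now deg[4]=0, deg[2]=1.
Final: two remaining deg-1 vertices are 2, 8. Add edge {2,8}.

Answer: 1 3
5 8
6 8
1 7
1 4
2 4
2 8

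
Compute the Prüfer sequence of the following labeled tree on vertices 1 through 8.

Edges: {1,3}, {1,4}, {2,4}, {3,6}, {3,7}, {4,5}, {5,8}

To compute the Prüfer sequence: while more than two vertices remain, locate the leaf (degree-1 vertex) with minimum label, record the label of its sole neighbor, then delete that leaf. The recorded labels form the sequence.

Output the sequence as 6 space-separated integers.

Answer: 4 3 3 1 4 5

Derivation:
Step 1: leaves = {2,6,7,8}. Remove smallest leaf 2, emit neighbor 4.
Step 2: leaves = {6,7,8}. Remove smallest leaf 6, emit neighbor 3.
Step 3: leaves = {7,8}. Remove smallest leaf 7, emit neighbor 3.
Step 4: leaves = {3,8}. Remove smallest leaf 3, emit neighbor 1.
Step 5: leaves = {1,8}. Remove smallest leaf 1, emit neighbor 4.
Step 6: leaves = {4,8}. Remove smallest leaf 4, emit neighbor 5.
Done: 2 vertices remain (5, 8). Sequence = [4 3 3 1 4 5]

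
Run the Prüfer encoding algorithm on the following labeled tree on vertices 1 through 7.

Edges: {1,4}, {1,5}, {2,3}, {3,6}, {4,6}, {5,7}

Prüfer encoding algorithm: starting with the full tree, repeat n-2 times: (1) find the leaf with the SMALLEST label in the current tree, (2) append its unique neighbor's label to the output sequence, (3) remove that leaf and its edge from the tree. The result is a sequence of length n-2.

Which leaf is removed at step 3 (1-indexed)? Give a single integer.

Answer: 6

Derivation:
Step 1: current leaves = {2,7}. Remove leaf 2 (neighbor: 3).
Step 2: current leaves = {3,7}. Remove leaf 3 (neighbor: 6).
Step 3: current leaves = {6,7}. Remove leaf 6 (neighbor: 4).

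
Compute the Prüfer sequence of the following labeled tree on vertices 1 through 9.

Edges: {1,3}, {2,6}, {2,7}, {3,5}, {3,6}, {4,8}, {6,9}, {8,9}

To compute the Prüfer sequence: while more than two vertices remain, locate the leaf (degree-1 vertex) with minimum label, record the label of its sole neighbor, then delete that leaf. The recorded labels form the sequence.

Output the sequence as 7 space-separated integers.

Step 1: leaves = {1,4,5,7}. Remove smallest leaf 1, emit neighbor 3.
Step 2: leaves = {4,5,7}. Remove smallest leaf 4, emit neighbor 8.
Step 3: leaves = {5,7,8}. Remove smallest leaf 5, emit neighbor 3.
Step 4: leaves = {3,7,8}. Remove smallest leaf 3, emit neighbor 6.
Step 5: leaves = {7,8}. Remove smallest leaf 7, emit neighbor 2.
Step 6: leaves = {2,8}. Remove smallest leaf 2, emit neighbor 6.
Step 7: leaves = {6,8}. Remove smallest leaf 6, emit neighbor 9.
Done: 2 vertices remain (8, 9). Sequence = [3 8 3 6 2 6 9]

Answer: 3 8 3 6 2 6 9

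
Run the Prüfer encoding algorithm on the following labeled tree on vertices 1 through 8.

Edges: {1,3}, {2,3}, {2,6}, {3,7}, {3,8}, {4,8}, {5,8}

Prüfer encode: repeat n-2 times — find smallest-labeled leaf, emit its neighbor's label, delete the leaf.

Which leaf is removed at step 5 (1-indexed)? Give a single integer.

Answer: 2

Derivation:
Step 1: current leaves = {1,4,5,6,7}. Remove leaf 1 (neighbor: 3).
Step 2: current leaves = {4,5,6,7}. Remove leaf 4 (neighbor: 8).
Step 3: current leaves = {5,6,7}. Remove leaf 5 (neighbor: 8).
Step 4: current leaves = {6,7,8}. Remove leaf 6 (neighbor: 2).
Step 5: current leaves = {2,7,8}. Remove leaf 2 (neighbor: 3).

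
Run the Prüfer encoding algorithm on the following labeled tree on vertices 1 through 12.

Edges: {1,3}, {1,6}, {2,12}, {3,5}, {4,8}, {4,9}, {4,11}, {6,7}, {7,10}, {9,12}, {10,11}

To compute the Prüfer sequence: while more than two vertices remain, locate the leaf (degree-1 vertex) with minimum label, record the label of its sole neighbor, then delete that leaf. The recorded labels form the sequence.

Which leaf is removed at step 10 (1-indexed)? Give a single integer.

Answer: 4

Derivation:
Step 1: current leaves = {2,5,8}. Remove leaf 2 (neighbor: 12).
Step 2: current leaves = {5,8,12}. Remove leaf 5 (neighbor: 3).
Step 3: current leaves = {3,8,12}. Remove leaf 3 (neighbor: 1).
Step 4: current leaves = {1,8,12}. Remove leaf 1 (neighbor: 6).
Step 5: current leaves = {6,8,12}. Remove leaf 6 (neighbor: 7).
Step 6: current leaves = {7,8,12}. Remove leaf 7 (neighbor: 10).
Step 7: current leaves = {8,10,12}. Remove leaf 8 (neighbor: 4).
Step 8: current leaves = {10,12}. Remove leaf 10 (neighbor: 11).
Step 9: current leaves = {11,12}. Remove leaf 11 (neighbor: 4).
Step 10: current leaves = {4,12}. Remove leaf 4 (neighbor: 9).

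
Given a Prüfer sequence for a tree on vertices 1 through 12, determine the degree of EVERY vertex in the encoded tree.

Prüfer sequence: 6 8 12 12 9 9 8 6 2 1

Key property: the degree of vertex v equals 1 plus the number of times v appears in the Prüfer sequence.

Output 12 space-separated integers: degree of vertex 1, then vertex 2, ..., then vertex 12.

p_1 = 6: count[6] becomes 1
p_2 = 8: count[8] becomes 1
p_3 = 12: count[12] becomes 1
p_4 = 12: count[12] becomes 2
p_5 = 9: count[9] becomes 1
p_6 = 9: count[9] becomes 2
p_7 = 8: count[8] becomes 2
p_8 = 6: count[6] becomes 2
p_9 = 2: count[2] becomes 1
p_10 = 1: count[1] becomes 1
Degrees (1 + count): deg[1]=1+1=2, deg[2]=1+1=2, deg[3]=1+0=1, deg[4]=1+0=1, deg[5]=1+0=1, deg[6]=1+2=3, deg[7]=1+0=1, deg[8]=1+2=3, deg[9]=1+2=3, deg[10]=1+0=1, deg[11]=1+0=1, deg[12]=1+2=3

Answer: 2 2 1 1 1 3 1 3 3 1 1 3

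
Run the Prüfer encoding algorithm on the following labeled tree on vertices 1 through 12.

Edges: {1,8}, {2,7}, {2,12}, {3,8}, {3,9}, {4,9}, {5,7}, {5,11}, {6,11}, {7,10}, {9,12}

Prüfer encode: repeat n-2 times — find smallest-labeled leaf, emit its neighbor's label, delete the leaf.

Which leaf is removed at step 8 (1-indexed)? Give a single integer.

Answer: 11

Derivation:
Step 1: current leaves = {1,4,6,10}. Remove leaf 1 (neighbor: 8).
Step 2: current leaves = {4,6,8,10}. Remove leaf 4 (neighbor: 9).
Step 3: current leaves = {6,8,10}. Remove leaf 6 (neighbor: 11).
Step 4: current leaves = {8,10,11}. Remove leaf 8 (neighbor: 3).
Step 5: current leaves = {3,10,11}. Remove leaf 3 (neighbor: 9).
Step 6: current leaves = {9,10,11}. Remove leaf 9 (neighbor: 12).
Step 7: current leaves = {10,11,12}. Remove leaf 10 (neighbor: 7).
Step 8: current leaves = {11,12}. Remove leaf 11 (neighbor: 5).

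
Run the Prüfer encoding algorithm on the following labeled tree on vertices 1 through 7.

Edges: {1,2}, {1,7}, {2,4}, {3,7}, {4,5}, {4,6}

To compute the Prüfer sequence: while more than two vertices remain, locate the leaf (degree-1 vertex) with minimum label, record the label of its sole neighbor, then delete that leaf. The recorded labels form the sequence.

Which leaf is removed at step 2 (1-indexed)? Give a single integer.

Step 1: current leaves = {3,5,6}. Remove leaf 3 (neighbor: 7).
Step 2: current leaves = {5,6,7}. Remove leaf 5 (neighbor: 4).

Answer: 5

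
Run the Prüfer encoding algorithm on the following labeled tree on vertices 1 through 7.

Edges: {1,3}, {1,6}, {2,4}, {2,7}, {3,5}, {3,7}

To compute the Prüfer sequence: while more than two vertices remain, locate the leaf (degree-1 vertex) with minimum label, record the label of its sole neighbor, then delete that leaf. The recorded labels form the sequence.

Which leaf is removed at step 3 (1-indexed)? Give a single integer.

Step 1: current leaves = {4,5,6}. Remove leaf 4 (neighbor: 2).
Step 2: current leaves = {2,5,6}. Remove leaf 2 (neighbor: 7).
Step 3: current leaves = {5,6,7}. Remove leaf 5 (neighbor: 3).

Answer: 5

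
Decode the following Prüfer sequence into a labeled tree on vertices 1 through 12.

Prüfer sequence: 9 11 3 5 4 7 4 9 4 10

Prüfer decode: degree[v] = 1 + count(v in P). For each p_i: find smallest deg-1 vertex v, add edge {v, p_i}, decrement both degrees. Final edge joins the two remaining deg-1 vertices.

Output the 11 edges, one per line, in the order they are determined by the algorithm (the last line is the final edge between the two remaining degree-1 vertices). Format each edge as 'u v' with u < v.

Initial degrees: {1:1, 2:1, 3:2, 4:4, 5:2, 6:1, 7:2, 8:1, 9:3, 10:2, 11:2, 12:1}
Step 1: smallest deg-1 vertex = 1, p_1 = 9. Add edge {1,9}. Now deg[1]=0, deg[9]=2.
Step 2: smallest deg-1 vertex = 2, p_2 = 11. Add edge {2,11}. Now deg[2]=0, deg[11]=1.
Step 3: smallest deg-1 vertex = 6, p_3 = 3. Add edge {3,6}. Now deg[6]=0, deg[3]=1.
Step 4: smallest deg-1 vertex = 3, p_4 = 5. Add edge {3,5}. Now deg[3]=0, deg[5]=1.
Step 5: smallest deg-1 vertex = 5, p_5 = 4. Add edge {4,5}. Now deg[5]=0, deg[4]=3.
Step 6: smallest deg-1 vertex = 8, p_6 = 7. Add edge {7,8}. Now deg[8]=0, deg[7]=1.
Step 7: smallest deg-1 vertex = 7, p_7 = 4. Add edge {4,7}. Now deg[7]=0, deg[4]=2.
Step 8: smallest deg-1 vertex = 11, p_8 = 9. Add edge {9,11}. Now deg[11]=0, deg[9]=1.
Step 9: smallest deg-1 vertex = 9, p_9 = 4. Add edge {4,9}. Now deg[9]=0, deg[4]=1.
Step 10: smallest deg-1 vertex = 4, p_10 = 10. Add edge {4,10}. Now deg[4]=0, deg[10]=1.
Final: two remaining deg-1 vertices are 10, 12. Add edge {10,12}.

Answer: 1 9
2 11
3 6
3 5
4 5
7 8
4 7
9 11
4 9
4 10
10 12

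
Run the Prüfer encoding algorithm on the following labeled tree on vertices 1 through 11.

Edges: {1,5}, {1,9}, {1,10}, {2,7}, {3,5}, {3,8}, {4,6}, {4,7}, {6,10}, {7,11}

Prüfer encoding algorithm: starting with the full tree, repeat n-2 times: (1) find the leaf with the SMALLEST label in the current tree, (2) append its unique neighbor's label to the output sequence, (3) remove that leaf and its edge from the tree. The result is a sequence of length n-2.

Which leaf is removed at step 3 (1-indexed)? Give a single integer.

Answer: 3

Derivation:
Step 1: current leaves = {2,8,9,11}. Remove leaf 2 (neighbor: 7).
Step 2: current leaves = {8,9,11}. Remove leaf 8 (neighbor: 3).
Step 3: current leaves = {3,9,11}. Remove leaf 3 (neighbor: 5).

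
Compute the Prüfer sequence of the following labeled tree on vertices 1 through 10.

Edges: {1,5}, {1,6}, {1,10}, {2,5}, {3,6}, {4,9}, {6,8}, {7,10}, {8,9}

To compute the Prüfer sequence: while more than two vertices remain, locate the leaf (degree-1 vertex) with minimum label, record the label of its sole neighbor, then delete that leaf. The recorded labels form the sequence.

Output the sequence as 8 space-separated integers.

Step 1: leaves = {2,3,4,7}. Remove smallest leaf 2, emit neighbor 5.
Step 2: leaves = {3,4,5,7}. Remove smallest leaf 3, emit neighbor 6.
Step 3: leaves = {4,5,7}. Remove smallest leaf 4, emit neighbor 9.
Step 4: leaves = {5,7,9}. Remove smallest leaf 5, emit neighbor 1.
Step 5: leaves = {7,9}. Remove smallest leaf 7, emit neighbor 10.
Step 6: leaves = {9,10}. Remove smallest leaf 9, emit neighbor 8.
Step 7: leaves = {8,10}. Remove smallest leaf 8, emit neighbor 6.
Step 8: leaves = {6,10}. Remove smallest leaf 6, emit neighbor 1.
Done: 2 vertices remain (1, 10). Sequence = [5 6 9 1 10 8 6 1]

Answer: 5 6 9 1 10 8 6 1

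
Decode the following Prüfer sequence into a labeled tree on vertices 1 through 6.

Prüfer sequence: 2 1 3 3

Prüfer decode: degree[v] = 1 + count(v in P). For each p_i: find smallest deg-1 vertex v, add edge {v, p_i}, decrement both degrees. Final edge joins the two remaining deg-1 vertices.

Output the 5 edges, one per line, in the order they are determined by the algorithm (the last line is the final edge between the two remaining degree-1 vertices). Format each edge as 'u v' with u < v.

Answer: 2 4
1 2
1 3
3 5
3 6

Derivation:
Initial degrees: {1:2, 2:2, 3:3, 4:1, 5:1, 6:1}
Step 1: smallest deg-1 vertex = 4, p_1 = 2. Add edge {2,4}. Now deg[4]=0, deg[2]=1.
Step 2: smallest deg-1 vertex = 2, p_2 = 1. Add edge {1,2}. Now deg[2]=0, deg[1]=1.
Step 3: smallest deg-1 vertex = 1, p_3 = 3. Add edge {1,3}. Now deg[1]=0, deg[3]=2.
Step 4: smallest deg-1 vertex = 5, p_4 = 3. Add edge {3,5}. Now deg[5]=0, deg[3]=1.
Final: two remaining deg-1 vertices are 3, 6. Add edge {3,6}.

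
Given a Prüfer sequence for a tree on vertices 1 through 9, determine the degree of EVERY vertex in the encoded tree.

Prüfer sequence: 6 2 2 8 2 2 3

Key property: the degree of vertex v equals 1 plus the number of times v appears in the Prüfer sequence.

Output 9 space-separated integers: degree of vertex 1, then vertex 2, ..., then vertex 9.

Answer: 1 5 2 1 1 2 1 2 1

Derivation:
p_1 = 6: count[6] becomes 1
p_2 = 2: count[2] becomes 1
p_3 = 2: count[2] becomes 2
p_4 = 8: count[8] becomes 1
p_5 = 2: count[2] becomes 3
p_6 = 2: count[2] becomes 4
p_7 = 3: count[3] becomes 1
Degrees (1 + count): deg[1]=1+0=1, deg[2]=1+4=5, deg[3]=1+1=2, deg[4]=1+0=1, deg[5]=1+0=1, deg[6]=1+1=2, deg[7]=1+0=1, deg[8]=1+1=2, deg[9]=1+0=1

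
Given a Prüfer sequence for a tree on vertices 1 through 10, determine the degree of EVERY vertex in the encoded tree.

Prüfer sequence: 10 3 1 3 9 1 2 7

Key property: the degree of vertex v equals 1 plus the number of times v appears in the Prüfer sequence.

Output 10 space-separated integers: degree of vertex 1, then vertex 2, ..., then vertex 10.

p_1 = 10: count[10] becomes 1
p_2 = 3: count[3] becomes 1
p_3 = 1: count[1] becomes 1
p_4 = 3: count[3] becomes 2
p_5 = 9: count[9] becomes 1
p_6 = 1: count[1] becomes 2
p_7 = 2: count[2] becomes 1
p_8 = 7: count[7] becomes 1
Degrees (1 + count): deg[1]=1+2=3, deg[2]=1+1=2, deg[3]=1+2=3, deg[4]=1+0=1, deg[5]=1+0=1, deg[6]=1+0=1, deg[7]=1+1=2, deg[8]=1+0=1, deg[9]=1+1=2, deg[10]=1+1=2

Answer: 3 2 3 1 1 1 2 1 2 2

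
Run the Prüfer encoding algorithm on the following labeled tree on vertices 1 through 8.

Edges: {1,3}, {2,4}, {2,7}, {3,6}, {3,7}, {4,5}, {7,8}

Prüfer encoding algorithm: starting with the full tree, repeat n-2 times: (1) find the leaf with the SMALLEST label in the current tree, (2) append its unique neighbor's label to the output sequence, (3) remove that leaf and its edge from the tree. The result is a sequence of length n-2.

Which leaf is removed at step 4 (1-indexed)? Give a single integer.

Answer: 2

Derivation:
Step 1: current leaves = {1,5,6,8}. Remove leaf 1 (neighbor: 3).
Step 2: current leaves = {5,6,8}. Remove leaf 5 (neighbor: 4).
Step 3: current leaves = {4,6,8}. Remove leaf 4 (neighbor: 2).
Step 4: current leaves = {2,6,8}. Remove leaf 2 (neighbor: 7).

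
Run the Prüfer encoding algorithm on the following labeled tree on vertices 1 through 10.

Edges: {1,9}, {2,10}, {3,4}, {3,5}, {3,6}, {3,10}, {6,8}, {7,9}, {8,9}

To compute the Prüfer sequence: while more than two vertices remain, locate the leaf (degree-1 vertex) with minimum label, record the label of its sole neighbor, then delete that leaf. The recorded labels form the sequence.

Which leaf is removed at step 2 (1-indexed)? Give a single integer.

Answer: 2

Derivation:
Step 1: current leaves = {1,2,4,5,7}. Remove leaf 1 (neighbor: 9).
Step 2: current leaves = {2,4,5,7}. Remove leaf 2 (neighbor: 10).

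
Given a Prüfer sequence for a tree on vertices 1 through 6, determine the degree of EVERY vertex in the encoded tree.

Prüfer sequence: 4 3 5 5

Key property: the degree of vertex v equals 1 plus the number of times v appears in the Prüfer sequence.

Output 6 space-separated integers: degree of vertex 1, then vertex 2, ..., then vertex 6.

Answer: 1 1 2 2 3 1

Derivation:
p_1 = 4: count[4] becomes 1
p_2 = 3: count[3] becomes 1
p_3 = 5: count[5] becomes 1
p_4 = 5: count[5] becomes 2
Degrees (1 + count): deg[1]=1+0=1, deg[2]=1+0=1, deg[3]=1+1=2, deg[4]=1+1=2, deg[5]=1+2=3, deg[6]=1+0=1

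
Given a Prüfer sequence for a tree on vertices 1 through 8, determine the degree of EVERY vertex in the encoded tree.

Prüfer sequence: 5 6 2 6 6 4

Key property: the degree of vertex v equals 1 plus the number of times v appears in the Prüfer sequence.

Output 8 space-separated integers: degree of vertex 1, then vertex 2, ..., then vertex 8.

p_1 = 5: count[5] becomes 1
p_2 = 6: count[6] becomes 1
p_3 = 2: count[2] becomes 1
p_4 = 6: count[6] becomes 2
p_5 = 6: count[6] becomes 3
p_6 = 4: count[4] becomes 1
Degrees (1 + count): deg[1]=1+0=1, deg[2]=1+1=2, deg[3]=1+0=1, deg[4]=1+1=2, deg[5]=1+1=2, deg[6]=1+3=4, deg[7]=1+0=1, deg[8]=1+0=1

Answer: 1 2 1 2 2 4 1 1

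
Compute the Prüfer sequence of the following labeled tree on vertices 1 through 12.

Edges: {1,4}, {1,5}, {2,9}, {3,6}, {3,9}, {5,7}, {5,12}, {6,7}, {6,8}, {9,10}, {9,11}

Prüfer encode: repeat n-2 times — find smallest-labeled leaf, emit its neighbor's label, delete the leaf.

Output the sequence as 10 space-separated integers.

Step 1: leaves = {2,4,8,10,11,12}. Remove smallest leaf 2, emit neighbor 9.
Step 2: leaves = {4,8,10,11,12}. Remove smallest leaf 4, emit neighbor 1.
Step 3: leaves = {1,8,10,11,12}. Remove smallest leaf 1, emit neighbor 5.
Step 4: leaves = {8,10,11,12}. Remove smallest leaf 8, emit neighbor 6.
Step 5: leaves = {10,11,12}. Remove smallest leaf 10, emit neighbor 9.
Step 6: leaves = {11,12}. Remove smallest leaf 11, emit neighbor 9.
Step 7: leaves = {9,12}. Remove smallest leaf 9, emit neighbor 3.
Step 8: leaves = {3,12}. Remove smallest leaf 3, emit neighbor 6.
Step 9: leaves = {6,12}. Remove smallest leaf 6, emit neighbor 7.
Step 10: leaves = {7,12}. Remove smallest leaf 7, emit neighbor 5.
Done: 2 vertices remain (5, 12). Sequence = [9 1 5 6 9 9 3 6 7 5]

Answer: 9 1 5 6 9 9 3 6 7 5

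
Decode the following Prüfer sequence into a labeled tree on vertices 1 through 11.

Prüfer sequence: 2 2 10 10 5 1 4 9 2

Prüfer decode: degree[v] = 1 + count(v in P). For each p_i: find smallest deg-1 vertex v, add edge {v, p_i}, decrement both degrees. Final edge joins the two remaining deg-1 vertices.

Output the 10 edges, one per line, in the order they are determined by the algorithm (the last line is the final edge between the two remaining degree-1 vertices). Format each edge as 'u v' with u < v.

Initial degrees: {1:2, 2:4, 3:1, 4:2, 5:2, 6:1, 7:1, 8:1, 9:2, 10:3, 11:1}
Step 1: smallest deg-1 vertex = 3, p_1 = 2. Add edge {2,3}. Now deg[3]=0, deg[2]=3.
Step 2: smallest deg-1 vertex = 6, p_2 = 2. Add edge {2,6}. Now deg[6]=0, deg[2]=2.
Step 3: smallest deg-1 vertex = 7, p_3 = 10. Add edge {7,10}. Now deg[7]=0, deg[10]=2.
Step 4: smallest deg-1 vertex = 8, p_4 = 10. Add edge {8,10}. Now deg[8]=0, deg[10]=1.
Step 5: smallest deg-1 vertex = 10, p_5 = 5. Add edge {5,10}. Now deg[10]=0, deg[5]=1.
Step 6: smallest deg-1 vertex = 5, p_6 = 1. Add edge {1,5}. Now deg[5]=0, deg[1]=1.
Step 7: smallest deg-1 vertex = 1, p_7 = 4. Add edge {1,4}. Now deg[1]=0, deg[4]=1.
Step 8: smallest deg-1 vertex = 4, p_8 = 9. Add edge {4,9}. Now deg[4]=0, deg[9]=1.
Step 9: smallest deg-1 vertex = 9, p_9 = 2. Add edge {2,9}. Now deg[9]=0, deg[2]=1.
Final: two remaining deg-1 vertices are 2, 11. Add edge {2,11}.

Answer: 2 3
2 6
7 10
8 10
5 10
1 5
1 4
4 9
2 9
2 11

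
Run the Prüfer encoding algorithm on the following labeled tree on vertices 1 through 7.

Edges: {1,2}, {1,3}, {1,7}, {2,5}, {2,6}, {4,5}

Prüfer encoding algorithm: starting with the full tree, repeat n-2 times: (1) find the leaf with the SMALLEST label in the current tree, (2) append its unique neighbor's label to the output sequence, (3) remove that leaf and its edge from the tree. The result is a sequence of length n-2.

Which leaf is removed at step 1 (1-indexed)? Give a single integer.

Step 1: current leaves = {3,4,6,7}. Remove leaf 3 (neighbor: 1).

Answer: 3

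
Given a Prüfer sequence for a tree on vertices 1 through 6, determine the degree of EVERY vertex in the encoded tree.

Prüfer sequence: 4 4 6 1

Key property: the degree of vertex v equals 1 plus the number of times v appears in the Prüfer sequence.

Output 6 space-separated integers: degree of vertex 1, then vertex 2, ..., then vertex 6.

p_1 = 4: count[4] becomes 1
p_2 = 4: count[4] becomes 2
p_3 = 6: count[6] becomes 1
p_4 = 1: count[1] becomes 1
Degrees (1 + count): deg[1]=1+1=2, deg[2]=1+0=1, deg[3]=1+0=1, deg[4]=1+2=3, deg[5]=1+0=1, deg[6]=1+1=2

Answer: 2 1 1 3 1 2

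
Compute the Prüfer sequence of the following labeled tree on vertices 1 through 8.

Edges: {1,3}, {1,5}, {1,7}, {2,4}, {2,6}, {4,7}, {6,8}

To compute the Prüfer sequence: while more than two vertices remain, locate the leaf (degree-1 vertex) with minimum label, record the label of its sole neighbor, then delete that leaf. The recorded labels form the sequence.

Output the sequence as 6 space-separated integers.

Step 1: leaves = {3,5,8}. Remove smallest leaf 3, emit neighbor 1.
Step 2: leaves = {5,8}. Remove smallest leaf 5, emit neighbor 1.
Step 3: leaves = {1,8}. Remove smallest leaf 1, emit neighbor 7.
Step 4: leaves = {7,8}. Remove smallest leaf 7, emit neighbor 4.
Step 5: leaves = {4,8}. Remove smallest leaf 4, emit neighbor 2.
Step 6: leaves = {2,8}. Remove smallest leaf 2, emit neighbor 6.
Done: 2 vertices remain (6, 8). Sequence = [1 1 7 4 2 6]

Answer: 1 1 7 4 2 6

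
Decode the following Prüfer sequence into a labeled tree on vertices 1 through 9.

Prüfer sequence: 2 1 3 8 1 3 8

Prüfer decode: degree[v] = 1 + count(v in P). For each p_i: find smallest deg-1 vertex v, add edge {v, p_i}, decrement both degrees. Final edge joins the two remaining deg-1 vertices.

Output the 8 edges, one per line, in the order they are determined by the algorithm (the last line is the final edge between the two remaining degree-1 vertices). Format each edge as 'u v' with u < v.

Answer: 2 4
1 2
3 5
6 8
1 7
1 3
3 8
8 9

Derivation:
Initial degrees: {1:3, 2:2, 3:3, 4:1, 5:1, 6:1, 7:1, 8:3, 9:1}
Step 1: smallest deg-1 vertex = 4, p_1 = 2. Add edge {2,4}. Now deg[4]=0, deg[2]=1.
Step 2: smallest deg-1 vertex = 2, p_2 = 1. Add edge {1,2}. Now deg[2]=0, deg[1]=2.
Step 3: smallest deg-1 vertex = 5, p_3 = 3. Add edge {3,5}. Now deg[5]=0, deg[3]=2.
Step 4: smallest deg-1 vertex = 6, p_4 = 8. Add edge {6,8}. Now deg[6]=0, deg[8]=2.
Step 5: smallest deg-1 vertex = 7, p_5 = 1. Add edge {1,7}. Now deg[7]=0, deg[1]=1.
Step 6: smallest deg-1 vertex = 1, p_6 = 3. Add edge {1,3}. Now deg[1]=0, deg[3]=1.
Step 7: smallest deg-1 vertex = 3, p_7 = 8. Add edge {3,8}. Now deg[3]=0, deg[8]=1.
Final: two remaining deg-1 vertices are 8, 9. Add edge {8,9}.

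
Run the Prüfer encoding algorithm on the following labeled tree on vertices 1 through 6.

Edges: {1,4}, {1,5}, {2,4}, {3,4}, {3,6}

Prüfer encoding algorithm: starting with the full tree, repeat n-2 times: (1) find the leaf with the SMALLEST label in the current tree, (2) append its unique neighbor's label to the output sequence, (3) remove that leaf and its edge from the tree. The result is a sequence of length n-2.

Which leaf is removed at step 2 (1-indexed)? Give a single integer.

Answer: 5

Derivation:
Step 1: current leaves = {2,5,6}. Remove leaf 2 (neighbor: 4).
Step 2: current leaves = {5,6}. Remove leaf 5 (neighbor: 1).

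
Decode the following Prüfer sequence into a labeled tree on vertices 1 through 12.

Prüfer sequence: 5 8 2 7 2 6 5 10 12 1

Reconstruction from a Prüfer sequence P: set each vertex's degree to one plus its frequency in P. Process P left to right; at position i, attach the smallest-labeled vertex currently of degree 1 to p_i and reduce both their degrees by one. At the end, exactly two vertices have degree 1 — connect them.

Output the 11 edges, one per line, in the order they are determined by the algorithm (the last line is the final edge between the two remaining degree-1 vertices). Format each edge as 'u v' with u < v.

Answer: 3 5
4 8
2 8
7 9
2 7
2 6
5 6
5 10
10 12
1 11
1 12

Derivation:
Initial degrees: {1:2, 2:3, 3:1, 4:1, 5:3, 6:2, 7:2, 8:2, 9:1, 10:2, 11:1, 12:2}
Step 1: smallest deg-1 vertex = 3, p_1 = 5. Add edge {3,5}. Now deg[3]=0, deg[5]=2.
Step 2: smallest deg-1 vertex = 4, p_2 = 8. Add edge {4,8}. Now deg[4]=0, deg[8]=1.
Step 3: smallest deg-1 vertex = 8, p_3 = 2. Add edge {2,8}. Now deg[8]=0, deg[2]=2.
Step 4: smallest deg-1 vertex = 9, p_4 = 7. Add edge {7,9}. Now deg[9]=0, deg[7]=1.
Step 5: smallest deg-1 vertex = 7, p_5 = 2. Add edge {2,7}. Now deg[7]=0, deg[2]=1.
Step 6: smallest deg-1 vertex = 2, p_6 = 6. Add edge {2,6}. Now deg[2]=0, deg[6]=1.
Step 7: smallest deg-1 vertex = 6, p_7 = 5. Add edge {5,6}. Now deg[6]=0, deg[5]=1.
Step 8: smallest deg-1 vertex = 5, p_8 = 10. Add edge {5,10}. Now deg[5]=0, deg[10]=1.
Step 9: smallest deg-1 vertex = 10, p_9 = 12. Add edge {10,12}. Now deg[10]=0, deg[12]=1.
Step 10: smallest deg-1 vertex = 11, p_10 = 1. Add edge {1,11}. Now deg[11]=0, deg[1]=1.
Final: two remaining deg-1 vertices are 1, 12. Add edge {1,12}.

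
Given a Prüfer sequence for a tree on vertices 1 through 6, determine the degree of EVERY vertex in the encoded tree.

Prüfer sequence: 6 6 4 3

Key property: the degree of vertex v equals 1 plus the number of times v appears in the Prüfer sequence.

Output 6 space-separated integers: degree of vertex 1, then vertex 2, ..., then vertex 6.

Answer: 1 1 2 2 1 3

Derivation:
p_1 = 6: count[6] becomes 1
p_2 = 6: count[6] becomes 2
p_3 = 4: count[4] becomes 1
p_4 = 3: count[3] becomes 1
Degrees (1 + count): deg[1]=1+0=1, deg[2]=1+0=1, deg[3]=1+1=2, deg[4]=1+1=2, deg[5]=1+0=1, deg[6]=1+2=3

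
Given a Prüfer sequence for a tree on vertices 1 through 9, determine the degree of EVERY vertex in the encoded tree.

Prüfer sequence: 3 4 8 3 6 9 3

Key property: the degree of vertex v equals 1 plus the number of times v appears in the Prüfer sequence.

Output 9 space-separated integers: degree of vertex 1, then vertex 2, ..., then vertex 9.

p_1 = 3: count[3] becomes 1
p_2 = 4: count[4] becomes 1
p_3 = 8: count[8] becomes 1
p_4 = 3: count[3] becomes 2
p_5 = 6: count[6] becomes 1
p_6 = 9: count[9] becomes 1
p_7 = 3: count[3] becomes 3
Degrees (1 + count): deg[1]=1+0=1, deg[2]=1+0=1, deg[3]=1+3=4, deg[4]=1+1=2, deg[5]=1+0=1, deg[6]=1+1=2, deg[7]=1+0=1, deg[8]=1+1=2, deg[9]=1+1=2

Answer: 1 1 4 2 1 2 1 2 2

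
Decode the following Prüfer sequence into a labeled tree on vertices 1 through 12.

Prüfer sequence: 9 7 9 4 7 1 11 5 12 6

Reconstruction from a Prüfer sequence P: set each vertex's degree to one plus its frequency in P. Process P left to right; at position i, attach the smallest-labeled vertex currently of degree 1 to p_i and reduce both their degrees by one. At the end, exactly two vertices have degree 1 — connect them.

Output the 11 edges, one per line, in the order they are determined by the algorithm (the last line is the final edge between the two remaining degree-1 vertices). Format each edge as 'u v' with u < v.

Answer: 2 9
3 7
8 9
4 9
4 7
1 7
1 11
5 10
5 12
6 11
6 12

Derivation:
Initial degrees: {1:2, 2:1, 3:1, 4:2, 5:2, 6:2, 7:3, 8:1, 9:3, 10:1, 11:2, 12:2}
Step 1: smallest deg-1 vertex = 2, p_1 = 9. Add edge {2,9}. Now deg[2]=0, deg[9]=2.
Step 2: smallest deg-1 vertex = 3, p_2 = 7. Add edge {3,7}. Now deg[3]=0, deg[7]=2.
Step 3: smallest deg-1 vertex = 8, p_3 = 9. Add edge {8,9}. Now deg[8]=0, deg[9]=1.
Step 4: smallest deg-1 vertex = 9, p_4 = 4. Add edge {4,9}. Now deg[9]=0, deg[4]=1.
Step 5: smallest deg-1 vertex = 4, p_5 = 7. Add edge {4,7}. Now deg[4]=0, deg[7]=1.
Step 6: smallest deg-1 vertex = 7, p_6 = 1. Add edge {1,7}. Now deg[7]=0, deg[1]=1.
Step 7: smallest deg-1 vertex = 1, p_7 = 11. Add edge {1,11}. Now deg[1]=0, deg[11]=1.
Step 8: smallest deg-1 vertex = 10, p_8 = 5. Add edge {5,10}. Now deg[10]=0, deg[5]=1.
Step 9: smallest deg-1 vertex = 5, p_9 = 12. Add edge {5,12}. Now deg[5]=0, deg[12]=1.
Step 10: smallest deg-1 vertex = 11, p_10 = 6. Add edge {6,11}. Now deg[11]=0, deg[6]=1.
Final: two remaining deg-1 vertices are 6, 12. Add edge {6,12}.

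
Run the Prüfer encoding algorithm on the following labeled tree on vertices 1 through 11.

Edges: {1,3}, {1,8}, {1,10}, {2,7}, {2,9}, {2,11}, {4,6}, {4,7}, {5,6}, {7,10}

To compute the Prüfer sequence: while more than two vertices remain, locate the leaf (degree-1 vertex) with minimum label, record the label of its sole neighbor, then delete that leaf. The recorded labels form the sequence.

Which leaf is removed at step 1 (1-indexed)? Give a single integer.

Answer: 3

Derivation:
Step 1: current leaves = {3,5,8,9,11}. Remove leaf 3 (neighbor: 1).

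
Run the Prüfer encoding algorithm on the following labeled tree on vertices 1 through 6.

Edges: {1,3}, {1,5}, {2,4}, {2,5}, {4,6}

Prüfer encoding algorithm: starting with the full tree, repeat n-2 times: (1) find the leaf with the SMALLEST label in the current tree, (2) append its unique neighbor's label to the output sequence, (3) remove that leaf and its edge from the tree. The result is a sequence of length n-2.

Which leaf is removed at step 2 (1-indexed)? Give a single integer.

Step 1: current leaves = {3,6}. Remove leaf 3 (neighbor: 1).
Step 2: current leaves = {1,6}. Remove leaf 1 (neighbor: 5).

Answer: 1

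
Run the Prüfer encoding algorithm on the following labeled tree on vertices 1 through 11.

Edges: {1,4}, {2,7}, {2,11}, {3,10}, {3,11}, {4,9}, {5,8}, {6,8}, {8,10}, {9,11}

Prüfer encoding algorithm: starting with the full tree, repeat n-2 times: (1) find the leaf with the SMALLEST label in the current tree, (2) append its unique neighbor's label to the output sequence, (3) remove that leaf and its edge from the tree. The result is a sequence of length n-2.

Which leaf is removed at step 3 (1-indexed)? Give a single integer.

Answer: 5

Derivation:
Step 1: current leaves = {1,5,6,7}. Remove leaf 1 (neighbor: 4).
Step 2: current leaves = {4,5,6,7}. Remove leaf 4 (neighbor: 9).
Step 3: current leaves = {5,6,7,9}. Remove leaf 5 (neighbor: 8).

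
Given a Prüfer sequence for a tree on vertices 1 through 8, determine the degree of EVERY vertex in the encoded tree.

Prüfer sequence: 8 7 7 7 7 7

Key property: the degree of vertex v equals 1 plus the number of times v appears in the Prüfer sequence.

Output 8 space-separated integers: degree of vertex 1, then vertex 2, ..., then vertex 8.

p_1 = 8: count[8] becomes 1
p_2 = 7: count[7] becomes 1
p_3 = 7: count[7] becomes 2
p_4 = 7: count[7] becomes 3
p_5 = 7: count[7] becomes 4
p_6 = 7: count[7] becomes 5
Degrees (1 + count): deg[1]=1+0=1, deg[2]=1+0=1, deg[3]=1+0=1, deg[4]=1+0=1, deg[5]=1+0=1, deg[6]=1+0=1, deg[7]=1+5=6, deg[8]=1+1=2

Answer: 1 1 1 1 1 1 6 2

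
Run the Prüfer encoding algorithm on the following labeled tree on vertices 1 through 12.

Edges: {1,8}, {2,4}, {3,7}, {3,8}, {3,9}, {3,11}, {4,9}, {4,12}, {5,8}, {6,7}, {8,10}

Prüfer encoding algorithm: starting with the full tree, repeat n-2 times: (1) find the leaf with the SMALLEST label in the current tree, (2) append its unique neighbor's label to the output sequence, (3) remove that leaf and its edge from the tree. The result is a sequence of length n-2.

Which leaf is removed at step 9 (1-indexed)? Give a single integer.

Answer: 3

Derivation:
Step 1: current leaves = {1,2,5,6,10,11,12}. Remove leaf 1 (neighbor: 8).
Step 2: current leaves = {2,5,6,10,11,12}. Remove leaf 2 (neighbor: 4).
Step 3: current leaves = {5,6,10,11,12}. Remove leaf 5 (neighbor: 8).
Step 4: current leaves = {6,10,11,12}. Remove leaf 6 (neighbor: 7).
Step 5: current leaves = {7,10,11,12}. Remove leaf 7 (neighbor: 3).
Step 6: current leaves = {10,11,12}. Remove leaf 10 (neighbor: 8).
Step 7: current leaves = {8,11,12}. Remove leaf 8 (neighbor: 3).
Step 8: current leaves = {11,12}. Remove leaf 11 (neighbor: 3).
Step 9: current leaves = {3,12}. Remove leaf 3 (neighbor: 9).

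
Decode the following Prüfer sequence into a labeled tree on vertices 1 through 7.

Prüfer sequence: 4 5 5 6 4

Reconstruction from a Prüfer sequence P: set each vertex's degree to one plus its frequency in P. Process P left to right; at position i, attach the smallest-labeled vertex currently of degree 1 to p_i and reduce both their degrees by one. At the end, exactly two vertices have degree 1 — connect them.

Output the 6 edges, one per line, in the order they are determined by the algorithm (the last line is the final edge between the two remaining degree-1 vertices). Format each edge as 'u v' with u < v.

Initial degrees: {1:1, 2:1, 3:1, 4:3, 5:3, 6:2, 7:1}
Step 1: smallest deg-1 vertex = 1, p_1 = 4. Add edge {1,4}. Now deg[1]=0, deg[4]=2.
Step 2: smallest deg-1 vertex = 2, p_2 = 5. Add edge {2,5}. Now deg[2]=0, deg[5]=2.
Step 3: smallest deg-1 vertex = 3, p_3 = 5. Add edge {3,5}. Now deg[3]=0, deg[5]=1.
Step 4: smallest deg-1 vertex = 5, p_4 = 6. Add edge {5,6}. Now deg[5]=0, deg[6]=1.
Step 5: smallest deg-1 vertex = 6, p_5 = 4. Add edge {4,6}. Now deg[6]=0, deg[4]=1.
Final: two remaining deg-1 vertices are 4, 7. Add edge {4,7}.

Answer: 1 4
2 5
3 5
5 6
4 6
4 7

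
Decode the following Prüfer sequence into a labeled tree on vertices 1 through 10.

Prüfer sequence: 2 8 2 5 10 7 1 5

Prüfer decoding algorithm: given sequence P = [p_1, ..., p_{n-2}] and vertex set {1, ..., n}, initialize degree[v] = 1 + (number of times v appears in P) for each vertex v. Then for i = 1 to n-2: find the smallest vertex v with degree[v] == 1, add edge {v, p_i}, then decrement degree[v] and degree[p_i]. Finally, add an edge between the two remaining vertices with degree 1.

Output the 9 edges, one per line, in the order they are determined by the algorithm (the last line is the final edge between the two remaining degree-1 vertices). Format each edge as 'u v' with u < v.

Initial degrees: {1:2, 2:3, 3:1, 4:1, 5:3, 6:1, 7:2, 8:2, 9:1, 10:2}
Step 1: smallest deg-1 vertex = 3, p_1 = 2. Add edge {2,3}. Now deg[3]=0, deg[2]=2.
Step 2: smallest deg-1 vertex = 4, p_2 = 8. Add edge {4,8}. Now deg[4]=0, deg[8]=1.
Step 3: smallest deg-1 vertex = 6, p_3 = 2. Add edge {2,6}. Now deg[6]=0, deg[2]=1.
Step 4: smallest deg-1 vertex = 2, p_4 = 5. Add edge {2,5}. Now deg[2]=0, deg[5]=2.
Step 5: smallest deg-1 vertex = 8, p_5 = 10. Add edge {8,10}. Now deg[8]=0, deg[10]=1.
Step 6: smallest deg-1 vertex = 9, p_6 = 7. Add edge {7,9}. Now deg[9]=0, deg[7]=1.
Step 7: smallest deg-1 vertex = 7, p_7 = 1. Add edge {1,7}. Now deg[7]=0, deg[1]=1.
Step 8: smallest deg-1 vertex = 1, p_8 = 5. Add edge {1,5}. Now deg[1]=0, deg[5]=1.
Final: two remaining deg-1 vertices are 5, 10. Add edge {5,10}.

Answer: 2 3
4 8
2 6
2 5
8 10
7 9
1 7
1 5
5 10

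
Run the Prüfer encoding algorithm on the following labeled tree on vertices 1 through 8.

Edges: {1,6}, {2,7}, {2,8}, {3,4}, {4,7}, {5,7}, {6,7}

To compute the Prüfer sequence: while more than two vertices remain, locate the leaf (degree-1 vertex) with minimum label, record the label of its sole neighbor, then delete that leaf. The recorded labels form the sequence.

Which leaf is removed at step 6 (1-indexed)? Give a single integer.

Step 1: current leaves = {1,3,5,8}. Remove leaf 1 (neighbor: 6).
Step 2: current leaves = {3,5,6,8}. Remove leaf 3 (neighbor: 4).
Step 3: current leaves = {4,5,6,8}. Remove leaf 4 (neighbor: 7).
Step 4: current leaves = {5,6,8}. Remove leaf 5 (neighbor: 7).
Step 5: current leaves = {6,8}. Remove leaf 6 (neighbor: 7).
Step 6: current leaves = {7,8}. Remove leaf 7 (neighbor: 2).

Answer: 7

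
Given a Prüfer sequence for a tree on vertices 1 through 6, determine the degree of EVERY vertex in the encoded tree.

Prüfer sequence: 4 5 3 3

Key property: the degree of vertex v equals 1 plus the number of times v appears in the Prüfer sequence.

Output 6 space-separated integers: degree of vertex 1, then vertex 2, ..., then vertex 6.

p_1 = 4: count[4] becomes 1
p_2 = 5: count[5] becomes 1
p_3 = 3: count[3] becomes 1
p_4 = 3: count[3] becomes 2
Degrees (1 + count): deg[1]=1+0=1, deg[2]=1+0=1, deg[3]=1+2=3, deg[4]=1+1=2, deg[5]=1+1=2, deg[6]=1+0=1

Answer: 1 1 3 2 2 1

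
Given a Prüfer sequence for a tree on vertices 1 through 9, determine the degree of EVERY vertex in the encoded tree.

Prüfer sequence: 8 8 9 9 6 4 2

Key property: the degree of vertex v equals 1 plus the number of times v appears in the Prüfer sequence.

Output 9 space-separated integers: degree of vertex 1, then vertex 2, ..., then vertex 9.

p_1 = 8: count[8] becomes 1
p_2 = 8: count[8] becomes 2
p_3 = 9: count[9] becomes 1
p_4 = 9: count[9] becomes 2
p_5 = 6: count[6] becomes 1
p_6 = 4: count[4] becomes 1
p_7 = 2: count[2] becomes 1
Degrees (1 + count): deg[1]=1+0=1, deg[2]=1+1=2, deg[3]=1+0=1, deg[4]=1+1=2, deg[5]=1+0=1, deg[6]=1+1=2, deg[7]=1+0=1, deg[8]=1+2=3, deg[9]=1+2=3

Answer: 1 2 1 2 1 2 1 3 3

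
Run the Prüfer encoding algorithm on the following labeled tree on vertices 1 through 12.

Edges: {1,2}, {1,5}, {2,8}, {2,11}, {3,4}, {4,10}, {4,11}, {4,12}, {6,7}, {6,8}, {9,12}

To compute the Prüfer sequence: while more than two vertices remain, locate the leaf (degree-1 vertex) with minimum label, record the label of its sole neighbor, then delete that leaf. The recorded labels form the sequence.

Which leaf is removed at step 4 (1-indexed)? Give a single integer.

Step 1: current leaves = {3,5,7,9,10}. Remove leaf 3 (neighbor: 4).
Step 2: current leaves = {5,7,9,10}. Remove leaf 5 (neighbor: 1).
Step 3: current leaves = {1,7,9,10}. Remove leaf 1 (neighbor: 2).
Step 4: current leaves = {7,9,10}. Remove leaf 7 (neighbor: 6).

Answer: 7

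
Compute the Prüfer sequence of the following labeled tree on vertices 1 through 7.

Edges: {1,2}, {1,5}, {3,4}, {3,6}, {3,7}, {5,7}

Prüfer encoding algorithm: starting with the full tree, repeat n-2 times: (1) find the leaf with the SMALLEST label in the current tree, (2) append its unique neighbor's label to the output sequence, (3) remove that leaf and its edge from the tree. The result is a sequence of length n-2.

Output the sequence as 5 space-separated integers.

Answer: 1 5 3 7 3

Derivation:
Step 1: leaves = {2,4,6}. Remove smallest leaf 2, emit neighbor 1.
Step 2: leaves = {1,4,6}. Remove smallest leaf 1, emit neighbor 5.
Step 3: leaves = {4,5,6}. Remove smallest leaf 4, emit neighbor 3.
Step 4: leaves = {5,6}. Remove smallest leaf 5, emit neighbor 7.
Step 5: leaves = {6,7}. Remove smallest leaf 6, emit neighbor 3.
Done: 2 vertices remain (3, 7). Sequence = [1 5 3 7 3]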